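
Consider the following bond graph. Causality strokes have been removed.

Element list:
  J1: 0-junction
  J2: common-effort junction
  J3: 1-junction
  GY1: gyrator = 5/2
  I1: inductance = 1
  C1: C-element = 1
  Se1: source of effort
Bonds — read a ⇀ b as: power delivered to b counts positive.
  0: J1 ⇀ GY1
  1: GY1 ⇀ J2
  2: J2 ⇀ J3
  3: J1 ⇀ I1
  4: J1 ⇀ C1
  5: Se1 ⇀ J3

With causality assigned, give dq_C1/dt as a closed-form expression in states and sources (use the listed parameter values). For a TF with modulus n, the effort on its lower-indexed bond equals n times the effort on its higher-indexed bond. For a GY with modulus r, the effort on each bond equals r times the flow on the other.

dq_C1/dt = 2*E_Se1/5 - p_I1

#5 stroke→J3  (Se1: effort source, stroke at far end)
#2 stroke→J2  (J3: last free bond brings flow in)
#1 stroke→GY1  (J2: bond 2 brought effort, rest push out)
#0 stroke→GY1  (GY1 both-in/both-out from 1)
#3 stroke→I1  (I1 outputs flow p/I1)
#4 stroke→J1  (J1: last free bond brings effort in)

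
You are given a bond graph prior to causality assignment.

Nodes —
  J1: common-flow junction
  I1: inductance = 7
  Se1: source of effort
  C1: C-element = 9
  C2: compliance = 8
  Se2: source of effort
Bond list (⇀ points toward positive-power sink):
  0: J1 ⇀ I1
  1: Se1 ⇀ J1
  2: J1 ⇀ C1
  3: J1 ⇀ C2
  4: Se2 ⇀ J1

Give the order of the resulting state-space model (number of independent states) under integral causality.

3  (C1, C2, I1 all integral)

b1 |J1  (source Se1 imposes e)
b4 |J1  (source Se2 imposes e)
b0 |I1  (I1 integral (f out))
b2 |J1  (1-jn J1 has f-setter on 0)
b3 |J1  (1-jn J1 has f-setter on 0)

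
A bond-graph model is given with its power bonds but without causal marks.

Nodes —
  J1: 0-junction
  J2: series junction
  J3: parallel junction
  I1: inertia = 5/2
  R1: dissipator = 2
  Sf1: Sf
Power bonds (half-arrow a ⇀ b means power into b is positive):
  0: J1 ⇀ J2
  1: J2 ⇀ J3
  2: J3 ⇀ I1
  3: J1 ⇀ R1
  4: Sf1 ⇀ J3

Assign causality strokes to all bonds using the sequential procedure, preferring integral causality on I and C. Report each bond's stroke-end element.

β0 →J2
β1 →J3
β2 →I1
β3 →J1
β4 →Sf1

b4 stroke→Sf1  (Sf1 fixes flow; stroke at Sf1)
b2 stroke→I1  (I1 integral (f out))
b1 stroke→J3  (J3 needs exactly one e-in)
b0 stroke→J2  (J2: bond 1 brought flow, rest push out)
b3 stroke→J1  (closing 0-jn rule on J1)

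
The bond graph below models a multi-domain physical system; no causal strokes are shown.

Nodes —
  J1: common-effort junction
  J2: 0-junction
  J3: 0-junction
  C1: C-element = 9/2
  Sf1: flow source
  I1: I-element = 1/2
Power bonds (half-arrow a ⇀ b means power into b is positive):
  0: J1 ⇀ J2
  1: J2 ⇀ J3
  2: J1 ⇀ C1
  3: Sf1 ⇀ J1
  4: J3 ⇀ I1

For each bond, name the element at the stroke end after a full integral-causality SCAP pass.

#0 stroke at J2
#1 stroke at J3
#2 stroke at J1
#3 stroke at Sf1
#4 stroke at I1

b3 stroke at Sf1  (Sf1 fixes flow; stroke at Sf1)
b2 stroke at J1  (C1: C, integral causality)
b0 stroke at J2  (J1 effort already set via bond 2)
b1 stroke at J3  (0-jn J2 has e-setter on 0)
b4 stroke at I1  (0-jn J3 has e-setter on 1)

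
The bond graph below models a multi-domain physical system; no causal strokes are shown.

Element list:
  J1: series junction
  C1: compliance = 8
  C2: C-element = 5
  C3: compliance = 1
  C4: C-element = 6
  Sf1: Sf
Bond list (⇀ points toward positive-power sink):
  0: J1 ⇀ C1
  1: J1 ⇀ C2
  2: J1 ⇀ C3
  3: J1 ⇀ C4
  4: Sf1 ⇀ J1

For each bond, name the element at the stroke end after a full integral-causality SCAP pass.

#4 →Sf1  (Sf1 (Sf) sets flow on bond)
#0 →J1  (common-f at J1 fixed by 4)
#1 →J1  (common-f at J1 fixed by 4)
#2 →J1  (1-jn J1 has f-setter on 4)
#3 →J1  (J1 flow already set via bond 4)

β0 stroke→J1
β1 stroke→J1
β2 stroke→J1
β3 stroke→J1
β4 stroke→Sf1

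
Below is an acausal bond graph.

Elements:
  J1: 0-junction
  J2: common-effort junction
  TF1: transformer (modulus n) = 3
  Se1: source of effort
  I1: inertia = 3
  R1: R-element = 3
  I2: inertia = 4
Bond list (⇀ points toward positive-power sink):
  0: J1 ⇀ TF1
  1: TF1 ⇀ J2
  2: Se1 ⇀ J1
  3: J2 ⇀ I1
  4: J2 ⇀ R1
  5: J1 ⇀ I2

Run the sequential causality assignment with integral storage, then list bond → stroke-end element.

β2 |J1  (Se1 fixes effort; stroke away)
β0 |TF1  (J1 effort already set via bond 2)
β5 |I2  (J1 effort already set via bond 2)
β1 |J2  (TF1: transformer flips bond 0)
β3 |I1  (common-e at J2 fixed by 1)
β4 |R1  (J2: bond 1 brought effort, rest push out)

b0 stroke→TF1
b1 stroke→J2
b2 stroke→J1
b3 stroke→I1
b4 stroke→R1
b5 stroke→I2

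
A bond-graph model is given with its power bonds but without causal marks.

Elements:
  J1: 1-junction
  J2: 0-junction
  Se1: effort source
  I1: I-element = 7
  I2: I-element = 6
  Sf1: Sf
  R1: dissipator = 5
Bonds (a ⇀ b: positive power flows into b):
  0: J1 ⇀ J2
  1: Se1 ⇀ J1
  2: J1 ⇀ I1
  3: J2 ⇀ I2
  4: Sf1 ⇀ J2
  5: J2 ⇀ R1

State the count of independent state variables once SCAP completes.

bond 1 stroke→J1  (Se1: effort source, stroke at far end)
bond 4 stroke→Sf1  (Sf1 fixes flow; stroke at Sf1)
bond 2 stroke→I1  (prefer integral on I1)
bond 0 stroke→J1  (1-jn J1 has f-setter on 2)
bond 3 stroke→I2  (prefer integral on I2)
bond 5 stroke→J2  (closing 0-jn rule on J2)

2  (I1, I2 all integral)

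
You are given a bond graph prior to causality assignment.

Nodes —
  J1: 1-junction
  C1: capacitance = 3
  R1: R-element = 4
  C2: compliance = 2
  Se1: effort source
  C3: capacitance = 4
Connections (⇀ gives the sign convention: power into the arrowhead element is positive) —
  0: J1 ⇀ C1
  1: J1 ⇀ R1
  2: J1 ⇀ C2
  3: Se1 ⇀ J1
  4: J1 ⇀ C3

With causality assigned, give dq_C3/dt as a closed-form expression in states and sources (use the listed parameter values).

b3 stroke at J1  (Se1: effort source, stroke at far end)
b0 stroke at J1  (C1 outputs effort q/C1)
b2 stroke at J1  (C2: C, integral causality)
b4 stroke at J1  (prefer integral on C3)
b1 stroke at R1  (only one flow-in slot at J1)

dq_C3/dt = E_Se1/4 - q_C1/12 - q_C2/8 - q_C3/16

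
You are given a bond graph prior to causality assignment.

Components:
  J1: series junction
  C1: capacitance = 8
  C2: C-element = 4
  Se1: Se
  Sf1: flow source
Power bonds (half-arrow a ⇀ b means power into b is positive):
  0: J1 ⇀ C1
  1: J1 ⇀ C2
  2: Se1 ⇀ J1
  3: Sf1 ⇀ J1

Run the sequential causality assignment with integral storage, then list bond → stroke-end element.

β2 stroke at J1  (source Se1 imposes e)
β3 stroke at Sf1  (Sf1 (Sf) sets flow on bond)
β0 stroke at J1  (J1 flow already set via bond 3)
β1 stroke at J1  (J1: bond 3 brought flow, rest push out)

b0 stroke→J1
b1 stroke→J1
b2 stroke→J1
b3 stroke→Sf1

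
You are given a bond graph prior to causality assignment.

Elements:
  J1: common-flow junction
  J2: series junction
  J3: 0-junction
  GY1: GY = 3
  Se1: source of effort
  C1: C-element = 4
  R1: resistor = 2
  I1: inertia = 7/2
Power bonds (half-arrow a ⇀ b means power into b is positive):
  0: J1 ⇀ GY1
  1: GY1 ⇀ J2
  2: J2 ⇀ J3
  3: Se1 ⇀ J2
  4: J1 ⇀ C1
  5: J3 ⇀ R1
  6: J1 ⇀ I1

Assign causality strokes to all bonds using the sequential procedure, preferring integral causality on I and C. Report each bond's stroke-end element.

#0 stroke→J1
#1 stroke→J2
#2 stroke→J3
#3 stroke→J2
#4 stroke→J1
#5 stroke→R1
#6 stroke→I1

β3 stroke→J2  (Se1 fixes effort; stroke away)
β4 stroke→J1  (C1 integral (e out))
β6 stroke→I1  (I1 integral (f out))
β0 stroke→J1  (J1: bond 6 brought flow, rest push out)
β1 stroke→J2  (GY GY1: same side as bond 0)
β2 stroke→J3  (closing 1-jn rule on J2)
β5 stroke→R1  (J3 effort already set via bond 2)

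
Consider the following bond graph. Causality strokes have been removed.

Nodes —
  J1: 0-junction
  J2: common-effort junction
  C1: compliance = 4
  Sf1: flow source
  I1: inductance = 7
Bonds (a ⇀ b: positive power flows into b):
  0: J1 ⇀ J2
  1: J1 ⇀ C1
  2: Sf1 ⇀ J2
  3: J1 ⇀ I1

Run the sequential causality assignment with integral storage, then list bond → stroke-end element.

bond 0 stroke→J2
bond 1 stroke→J1
bond 2 stroke→Sf1
bond 3 stroke→I1

#2 stroke at Sf1  (Sf1 fixes flow; stroke at Sf1)
#0 stroke at J2  (only one effort-in slot at J2)
#1 stroke at J1  (C1 integral (e out))
#3 stroke at I1  (J1 effort already set via bond 1)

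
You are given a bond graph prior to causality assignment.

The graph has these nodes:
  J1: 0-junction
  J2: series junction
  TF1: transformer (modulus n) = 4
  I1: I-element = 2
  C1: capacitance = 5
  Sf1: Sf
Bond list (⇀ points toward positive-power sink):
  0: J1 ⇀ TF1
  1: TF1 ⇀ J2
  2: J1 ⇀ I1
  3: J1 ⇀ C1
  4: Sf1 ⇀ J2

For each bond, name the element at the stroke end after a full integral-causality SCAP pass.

b4 |Sf1  (Sf1 (Sf) sets flow on bond)
b1 |J2  (1-jn J2 has f-setter on 4)
b0 |TF1  (TF1 one-in-one-out from 1)
b2 |I1  (I1 integral (f out))
b3 |J1  (only one effort-in slot at J1)

bond 0 →TF1
bond 1 →J2
bond 2 →I1
bond 3 →J1
bond 4 →Sf1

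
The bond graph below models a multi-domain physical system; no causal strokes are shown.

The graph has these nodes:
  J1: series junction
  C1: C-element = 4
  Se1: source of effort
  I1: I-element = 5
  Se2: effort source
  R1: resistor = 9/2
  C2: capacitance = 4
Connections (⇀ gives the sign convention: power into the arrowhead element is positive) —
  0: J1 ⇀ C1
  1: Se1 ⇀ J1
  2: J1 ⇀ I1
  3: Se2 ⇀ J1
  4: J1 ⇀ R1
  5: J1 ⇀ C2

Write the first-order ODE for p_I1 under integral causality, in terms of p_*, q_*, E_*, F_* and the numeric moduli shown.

dp_I1/dt = E_Se1 + E_Se2 - 9*p_I1/10 - q_C1/4 - q_C2/4

bond 1 |J1  (source Se1 imposes e)
bond 3 |J1  (source Se2 imposes e)
bond 0 |J1  (C1 integral (e out))
bond 2 |I1  (prefer integral on I1)
bond 4 |J1  (1-jn J1 has f-setter on 2)
bond 5 |J1  (1-jn J1 has f-setter on 2)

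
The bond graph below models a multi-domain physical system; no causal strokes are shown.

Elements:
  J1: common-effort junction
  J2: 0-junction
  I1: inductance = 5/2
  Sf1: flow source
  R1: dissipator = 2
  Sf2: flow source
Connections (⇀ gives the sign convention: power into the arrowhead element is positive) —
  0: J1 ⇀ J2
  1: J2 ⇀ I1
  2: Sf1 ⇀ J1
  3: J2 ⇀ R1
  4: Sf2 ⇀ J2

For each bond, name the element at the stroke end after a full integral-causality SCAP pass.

#0 →J1
#1 →I1
#2 →Sf1
#3 →J2
#4 →Sf2

β2 stroke→Sf1  (Sf1 fixes flow; stroke at Sf1)
β4 stroke→Sf2  (Sf2: flow source, stroke at near end)
β0 stroke→J1  (closing 0-jn rule on J1)
β1 stroke→I1  (I1: I, integral causality)
β3 stroke→J2  (closing 0-jn rule on J2)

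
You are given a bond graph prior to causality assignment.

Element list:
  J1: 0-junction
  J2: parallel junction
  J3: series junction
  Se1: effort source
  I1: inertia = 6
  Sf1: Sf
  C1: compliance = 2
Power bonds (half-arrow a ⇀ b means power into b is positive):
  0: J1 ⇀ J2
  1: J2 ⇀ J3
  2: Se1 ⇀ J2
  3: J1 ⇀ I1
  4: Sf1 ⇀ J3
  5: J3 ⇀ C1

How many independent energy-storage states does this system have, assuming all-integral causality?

bond 2 stroke→J2  (Se1 fixes effort; stroke away)
bond 4 stroke→Sf1  (Sf1 (Sf) sets flow on bond)
bond 0 stroke→J1  (common-e at J2 fixed by 2)
bond 1 stroke→J3  (common-e at J2 fixed by 2)
bond 5 stroke→J3  (common-f at J3 fixed by 4)
bond 3 stroke→I1  (0-jn J1 has e-setter on 0)

2  (C1, I1 all integral)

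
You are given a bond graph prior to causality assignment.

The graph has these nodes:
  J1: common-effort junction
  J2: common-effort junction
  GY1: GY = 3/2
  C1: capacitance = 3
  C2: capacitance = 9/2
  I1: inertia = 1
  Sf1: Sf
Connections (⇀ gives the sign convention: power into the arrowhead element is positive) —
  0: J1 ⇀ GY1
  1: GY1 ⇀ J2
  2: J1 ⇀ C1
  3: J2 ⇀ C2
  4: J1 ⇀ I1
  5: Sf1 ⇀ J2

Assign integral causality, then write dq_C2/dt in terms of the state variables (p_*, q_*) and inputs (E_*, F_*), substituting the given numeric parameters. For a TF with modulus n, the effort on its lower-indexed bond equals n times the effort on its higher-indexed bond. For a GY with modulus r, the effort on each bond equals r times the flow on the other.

dq_C2/dt = F_Sf1 + 2*q_C1/9

#5 |Sf1  (source Sf1 imposes f)
#2 |J1  (prefer integral on C1)
#0 |GY1  (J1 effort already set via bond 2)
#4 |I1  (J1 effort already set via bond 2)
#1 |GY1  (through GY1, causality inverts; strokes same side of GY1)
#3 |J2  (only one effort-in slot at J2)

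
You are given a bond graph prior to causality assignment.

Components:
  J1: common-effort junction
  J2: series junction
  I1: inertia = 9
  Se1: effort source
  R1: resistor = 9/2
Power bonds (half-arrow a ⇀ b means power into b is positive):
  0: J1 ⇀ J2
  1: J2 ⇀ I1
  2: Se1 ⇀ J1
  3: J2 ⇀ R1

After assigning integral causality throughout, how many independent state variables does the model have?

#2 |J1  (Se1 (Se) sets effort on bond)
#0 |J2  (J1: bond 2 brought effort, rest push out)
#1 |I1  (I1 outputs flow p/I1)
#3 |J2  (J2 flow already set via bond 1)

1  (I1 all integral)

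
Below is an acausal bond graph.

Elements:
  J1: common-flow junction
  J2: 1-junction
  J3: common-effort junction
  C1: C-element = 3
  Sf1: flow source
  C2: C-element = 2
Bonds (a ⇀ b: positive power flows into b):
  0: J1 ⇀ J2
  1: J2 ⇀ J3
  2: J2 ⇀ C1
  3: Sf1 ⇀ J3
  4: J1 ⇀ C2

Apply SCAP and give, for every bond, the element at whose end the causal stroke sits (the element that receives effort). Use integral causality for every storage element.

bond 0 →J2
bond 1 →J3
bond 2 →J2
bond 3 →Sf1
bond 4 →J1

b3 stroke at Sf1  (Sf1: flow source, stroke at near end)
b1 stroke at J3  (J3 needs exactly one e-in)
b0 stroke at J2  (J2: bond 1 brought flow, rest push out)
b2 stroke at J2  (J2 flow already set via bond 1)
b4 stroke at J1  (J1: bond 0 brought flow, rest push out)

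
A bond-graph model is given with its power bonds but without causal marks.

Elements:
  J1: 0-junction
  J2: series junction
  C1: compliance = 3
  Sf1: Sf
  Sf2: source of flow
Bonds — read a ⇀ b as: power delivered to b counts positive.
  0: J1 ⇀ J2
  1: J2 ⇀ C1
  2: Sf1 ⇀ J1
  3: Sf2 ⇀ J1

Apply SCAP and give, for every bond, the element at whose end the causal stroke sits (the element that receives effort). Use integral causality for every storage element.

β0 stroke→J1
β1 stroke→J2
β2 stroke→Sf1
β3 stroke→Sf2

bond 2 stroke→Sf1  (Sf1 fixes flow; stroke at Sf1)
bond 3 stroke→Sf2  (Sf2 fixes flow; stroke at Sf2)
bond 0 stroke→J1  (only one effort-in slot at J1)
bond 1 stroke→J2  (1-jn J2 has f-setter on 0)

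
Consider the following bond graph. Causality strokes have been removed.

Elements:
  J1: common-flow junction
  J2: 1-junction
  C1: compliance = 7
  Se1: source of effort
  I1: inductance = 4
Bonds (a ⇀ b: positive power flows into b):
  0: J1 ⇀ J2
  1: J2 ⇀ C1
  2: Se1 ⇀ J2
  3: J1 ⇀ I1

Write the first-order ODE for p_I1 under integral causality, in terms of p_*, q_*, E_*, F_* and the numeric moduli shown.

dp_I1/dt = E_Se1 - q_C1/7

#2 →J2  (source Se1 imposes e)
#1 →J2  (C1 outputs effort q/C1)
#0 →J1  (only one flow-in slot at J2)
#3 →I1  (J1 needs exactly one f-in)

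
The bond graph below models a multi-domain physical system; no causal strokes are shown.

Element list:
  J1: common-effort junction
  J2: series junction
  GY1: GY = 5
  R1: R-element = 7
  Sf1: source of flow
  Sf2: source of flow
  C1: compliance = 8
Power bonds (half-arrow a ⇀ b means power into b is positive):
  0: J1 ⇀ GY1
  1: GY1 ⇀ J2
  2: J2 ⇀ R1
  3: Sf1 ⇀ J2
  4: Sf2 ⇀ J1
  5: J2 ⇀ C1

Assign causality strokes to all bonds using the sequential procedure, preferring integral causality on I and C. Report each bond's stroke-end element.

#0 →J1
#1 →J2
#2 →J2
#3 →Sf1
#4 →Sf2
#5 →J2

β3 stroke→Sf1  (Sf1: flow source, stroke at near end)
β4 stroke→Sf2  (Sf2: flow source, stroke at near end)
β0 stroke→J1  (closing 0-jn rule on J1)
β1 stroke→J2  (J2: bond 3 brought flow, rest push out)
β2 stroke→J2  (1-jn J2 has f-setter on 3)
β5 stroke→J2  (1-jn J2 has f-setter on 3)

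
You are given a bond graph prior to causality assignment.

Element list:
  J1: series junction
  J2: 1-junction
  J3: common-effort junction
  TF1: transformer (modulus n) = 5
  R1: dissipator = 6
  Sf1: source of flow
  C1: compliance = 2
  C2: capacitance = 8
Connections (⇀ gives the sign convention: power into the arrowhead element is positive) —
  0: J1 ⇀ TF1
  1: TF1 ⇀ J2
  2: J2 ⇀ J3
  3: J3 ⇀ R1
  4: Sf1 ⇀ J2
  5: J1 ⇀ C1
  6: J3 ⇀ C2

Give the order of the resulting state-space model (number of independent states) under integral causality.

2  (C1, C2 all integral)

β4 stroke→Sf1  (Sf1 (Sf) sets flow on bond)
β1 stroke→J2  (J2: bond 4 brought flow, rest push out)
β2 stroke→J2  (J2 flow already set via bond 4)
β0 stroke→TF1  (TF TF1: opposite of bond 1)
β5 stroke→J1  (J1: bond 0 brought flow, rest push out)
β6 stroke→J3  (prefer integral on C2)
β3 stroke→R1  (J3: bond 6 brought effort, rest push out)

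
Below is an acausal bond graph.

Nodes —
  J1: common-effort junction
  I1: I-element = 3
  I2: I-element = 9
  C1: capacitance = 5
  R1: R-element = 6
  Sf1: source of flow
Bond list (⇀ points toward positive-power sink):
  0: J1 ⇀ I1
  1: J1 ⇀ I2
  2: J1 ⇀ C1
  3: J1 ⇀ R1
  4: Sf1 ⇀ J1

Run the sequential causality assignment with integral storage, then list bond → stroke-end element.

b0 →I1
b1 →I2
b2 →J1
b3 →R1
b4 →Sf1

b4 →Sf1  (Sf1 (Sf) sets flow on bond)
b0 →I1  (prefer integral on I1)
b1 →I2  (prefer integral on I2)
b2 →J1  (prefer integral on C1)
b3 →R1  (J1: bond 2 brought effort, rest push out)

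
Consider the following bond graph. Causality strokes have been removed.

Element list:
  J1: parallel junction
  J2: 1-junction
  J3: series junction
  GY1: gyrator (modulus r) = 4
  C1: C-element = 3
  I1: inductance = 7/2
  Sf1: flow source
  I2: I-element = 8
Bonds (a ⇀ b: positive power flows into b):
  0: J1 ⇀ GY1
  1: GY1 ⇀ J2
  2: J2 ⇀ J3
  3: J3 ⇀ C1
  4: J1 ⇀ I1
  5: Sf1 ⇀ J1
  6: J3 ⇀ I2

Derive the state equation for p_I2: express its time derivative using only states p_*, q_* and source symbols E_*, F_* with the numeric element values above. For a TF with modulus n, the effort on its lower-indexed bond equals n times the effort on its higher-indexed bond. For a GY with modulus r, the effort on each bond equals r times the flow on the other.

bond 5 stroke at Sf1  (source Sf1 imposes f)
bond 3 stroke at J3  (C1: C, integral causality)
bond 4 stroke at I1  (I1: I, integral causality)
bond 0 stroke at J1  (only one effort-in slot at J1)
bond 1 stroke at J2  (GY1 both-in/both-out from 0)
bond 2 stroke at J3  (J2 needs exactly one f-in)
bond 6 stroke at I2  (closing 1-jn rule on J3)

dp_I2/dt = 4*F_Sf1 - 8*p_I1/7 - q_C1/3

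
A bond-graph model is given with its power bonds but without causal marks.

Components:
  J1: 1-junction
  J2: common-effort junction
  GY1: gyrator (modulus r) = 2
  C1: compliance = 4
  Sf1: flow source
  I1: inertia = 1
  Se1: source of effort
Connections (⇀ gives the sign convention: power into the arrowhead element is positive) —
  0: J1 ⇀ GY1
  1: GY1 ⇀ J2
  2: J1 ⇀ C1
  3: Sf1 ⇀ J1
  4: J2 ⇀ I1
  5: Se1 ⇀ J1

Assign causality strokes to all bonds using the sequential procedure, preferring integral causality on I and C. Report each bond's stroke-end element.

β3 →Sf1  (Sf1: flow source, stroke at near end)
β5 →J1  (Se1 (Se) sets effort on bond)
β0 →J1  (common-f at J1 fixed by 3)
β2 →J1  (1-jn J1 has f-setter on 3)
β1 →J2  (through GY1, causality inverts; strokes same side of GY1)
β4 →I1  (J2 effort already set via bond 1)

bond 0 |J1
bond 1 |J2
bond 2 |J1
bond 3 |Sf1
bond 4 |I1
bond 5 |J1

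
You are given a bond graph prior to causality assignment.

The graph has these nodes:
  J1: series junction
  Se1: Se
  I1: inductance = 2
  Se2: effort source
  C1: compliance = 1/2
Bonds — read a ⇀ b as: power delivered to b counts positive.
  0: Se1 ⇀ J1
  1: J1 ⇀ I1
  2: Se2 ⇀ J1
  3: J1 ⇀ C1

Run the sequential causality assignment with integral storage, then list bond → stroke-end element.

β0 →J1  (Se1: effort source, stroke at far end)
β2 →J1  (Se2 (Se) sets effort on bond)
β1 →I1  (I1: I, integral causality)
β3 →J1  (J1 flow already set via bond 1)

bond 0 stroke at J1
bond 1 stroke at I1
bond 2 stroke at J1
bond 3 stroke at J1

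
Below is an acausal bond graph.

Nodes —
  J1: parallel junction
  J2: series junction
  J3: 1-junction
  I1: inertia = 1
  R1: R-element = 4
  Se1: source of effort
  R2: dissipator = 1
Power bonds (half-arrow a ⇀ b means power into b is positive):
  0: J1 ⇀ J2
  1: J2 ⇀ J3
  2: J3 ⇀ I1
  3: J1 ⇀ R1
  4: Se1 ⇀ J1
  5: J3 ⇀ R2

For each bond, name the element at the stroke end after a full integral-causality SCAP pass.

bond 0 stroke at J2
bond 1 stroke at J3
bond 2 stroke at I1
bond 3 stroke at R1
bond 4 stroke at J1
bond 5 stroke at J3

b4 stroke→J1  (source Se1 imposes e)
b0 stroke→J2  (0-jn J1 has e-setter on 4)
b3 stroke→R1  (J1 effort already set via bond 4)
b1 stroke→J3  (only one flow-in slot at J2)
b2 stroke→I1  (I1 outputs flow p/I1)
b5 stroke→J3  (J3: bond 2 brought flow, rest push out)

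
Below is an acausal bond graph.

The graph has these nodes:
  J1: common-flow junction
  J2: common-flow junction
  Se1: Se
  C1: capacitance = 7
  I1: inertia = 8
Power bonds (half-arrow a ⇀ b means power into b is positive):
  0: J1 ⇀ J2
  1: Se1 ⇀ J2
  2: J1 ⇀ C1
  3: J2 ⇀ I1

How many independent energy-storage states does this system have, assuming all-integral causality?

β1 stroke→J2  (source Se1 imposes e)
β2 stroke→J1  (C1 integral (e out))
β0 stroke→J2  (J1: last free bond brings flow in)
β3 stroke→I1  (J2 needs exactly one f-in)

2  (C1, I1 all integral)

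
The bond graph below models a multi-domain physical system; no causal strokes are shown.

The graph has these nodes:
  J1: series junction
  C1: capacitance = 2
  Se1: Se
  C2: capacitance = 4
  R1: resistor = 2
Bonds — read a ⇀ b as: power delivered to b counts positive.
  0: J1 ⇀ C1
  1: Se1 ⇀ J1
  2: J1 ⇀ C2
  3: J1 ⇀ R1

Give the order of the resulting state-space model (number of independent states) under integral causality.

2  (C1, C2 all integral)

β1 →J1  (Se1 (Se) sets effort on bond)
β0 →J1  (prefer integral on C1)
β2 →J1  (C2: C, integral causality)
β3 →R1  (J1: last free bond brings flow in)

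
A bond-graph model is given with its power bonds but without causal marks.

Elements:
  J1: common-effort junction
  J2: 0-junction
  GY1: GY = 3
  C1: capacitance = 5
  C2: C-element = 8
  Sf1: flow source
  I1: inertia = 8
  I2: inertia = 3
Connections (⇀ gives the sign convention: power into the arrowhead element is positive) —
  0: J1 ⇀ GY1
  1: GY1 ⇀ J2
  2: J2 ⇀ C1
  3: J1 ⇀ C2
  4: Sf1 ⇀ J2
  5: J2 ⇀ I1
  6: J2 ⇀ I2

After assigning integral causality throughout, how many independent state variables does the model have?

b4 |Sf1  (Sf1 (Sf) sets flow on bond)
b2 |J2  (C1 outputs effort q/C1)
b1 |GY1  (J2: bond 2 brought effort, rest push out)
b5 |I1  (common-e at J2 fixed by 2)
b6 |I2  (J2: bond 2 brought effort, rest push out)
b0 |GY1  (GY1: gyrator matches bond 1)
b3 |J1  (closing 0-jn rule on J1)

4  (C1, C2, I1, I2 all integral)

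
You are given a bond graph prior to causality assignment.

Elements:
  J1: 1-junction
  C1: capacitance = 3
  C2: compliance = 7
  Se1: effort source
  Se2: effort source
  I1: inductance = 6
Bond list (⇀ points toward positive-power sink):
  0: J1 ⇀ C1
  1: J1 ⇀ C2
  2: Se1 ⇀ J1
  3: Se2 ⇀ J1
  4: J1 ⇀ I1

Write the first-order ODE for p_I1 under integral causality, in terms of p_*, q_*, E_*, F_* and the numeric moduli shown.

#2 stroke at J1  (Se1 (Se) sets effort on bond)
#3 stroke at J1  (Se2 (Se) sets effort on bond)
#0 stroke at J1  (C1 integral (e out))
#1 stroke at J1  (prefer integral on C2)
#4 stroke at I1  (J1: last free bond brings flow in)

dp_I1/dt = E_Se1 + E_Se2 - q_C1/3 - q_C2/7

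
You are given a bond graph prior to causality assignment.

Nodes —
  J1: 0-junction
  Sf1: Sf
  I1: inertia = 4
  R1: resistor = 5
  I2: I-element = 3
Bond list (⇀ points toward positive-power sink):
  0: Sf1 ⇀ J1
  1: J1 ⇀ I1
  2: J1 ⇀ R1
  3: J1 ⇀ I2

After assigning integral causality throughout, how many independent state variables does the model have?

b0 |Sf1  (Sf1 (Sf) sets flow on bond)
b1 |I1  (prefer integral on I1)
b3 |I2  (I2: I, integral causality)
b2 |J1  (J1 needs exactly one e-in)

2  (I1, I2 all integral)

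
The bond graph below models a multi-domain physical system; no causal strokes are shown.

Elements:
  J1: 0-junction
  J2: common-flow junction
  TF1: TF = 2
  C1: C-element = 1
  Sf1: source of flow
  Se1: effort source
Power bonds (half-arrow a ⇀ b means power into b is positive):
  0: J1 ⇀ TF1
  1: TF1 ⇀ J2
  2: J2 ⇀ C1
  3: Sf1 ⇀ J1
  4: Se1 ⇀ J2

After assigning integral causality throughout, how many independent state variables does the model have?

1  (C1 all integral)

bond 3 stroke at Sf1  (Sf1 (Sf) sets flow on bond)
bond 4 stroke at J2  (Se1: effort source, stroke at far end)
bond 0 stroke at J1  (J1 needs exactly one e-in)
bond 1 stroke at TF1  (TF TF1: opposite of bond 0)
bond 2 stroke at J2  (J2 flow already set via bond 1)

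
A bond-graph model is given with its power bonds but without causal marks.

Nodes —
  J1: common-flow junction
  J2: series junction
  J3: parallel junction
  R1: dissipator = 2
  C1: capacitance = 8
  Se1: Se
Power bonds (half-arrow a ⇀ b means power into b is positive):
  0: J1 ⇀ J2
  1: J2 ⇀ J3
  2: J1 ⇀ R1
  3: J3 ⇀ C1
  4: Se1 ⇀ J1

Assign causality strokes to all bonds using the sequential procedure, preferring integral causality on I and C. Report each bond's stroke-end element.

β0 →J1
β1 →J2
β2 →R1
β3 →J3
β4 →J1

bond 4 →J1  (Se1: effort source, stroke at far end)
bond 3 →J3  (C1 integral (e out))
bond 1 →J2  (J3: bond 3 brought effort, rest push out)
bond 0 →J1  (J2: last free bond brings flow in)
bond 2 →R1  (closing 1-jn rule on J1)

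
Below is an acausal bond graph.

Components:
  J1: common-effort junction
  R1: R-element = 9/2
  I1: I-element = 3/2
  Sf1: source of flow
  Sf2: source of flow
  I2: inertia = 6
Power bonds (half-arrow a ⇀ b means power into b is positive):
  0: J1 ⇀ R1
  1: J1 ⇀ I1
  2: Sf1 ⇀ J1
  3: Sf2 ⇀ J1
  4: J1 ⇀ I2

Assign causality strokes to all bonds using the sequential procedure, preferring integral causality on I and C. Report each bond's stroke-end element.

#2 |Sf1  (Sf1 (Sf) sets flow on bond)
#3 |Sf2  (source Sf2 imposes f)
#1 |I1  (prefer integral on I1)
#4 |I2  (I2 integral (f out))
#0 |J1  (only one effort-in slot at J1)

b0 stroke at J1
b1 stroke at I1
b2 stroke at Sf1
b3 stroke at Sf2
b4 stroke at I2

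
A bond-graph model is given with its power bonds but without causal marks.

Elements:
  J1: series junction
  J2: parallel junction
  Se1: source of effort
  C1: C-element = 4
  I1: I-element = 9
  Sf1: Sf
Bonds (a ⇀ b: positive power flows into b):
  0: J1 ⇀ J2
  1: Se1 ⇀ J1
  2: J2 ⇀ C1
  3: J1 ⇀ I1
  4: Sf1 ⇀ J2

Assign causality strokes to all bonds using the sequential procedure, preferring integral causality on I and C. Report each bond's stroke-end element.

#0 →J1
#1 →J1
#2 →J2
#3 →I1
#4 →Sf1

#1 →J1  (Se1: effort source, stroke at far end)
#4 →Sf1  (source Sf1 imposes f)
#2 →J2  (C1: C, integral causality)
#0 →J1  (common-e at J2 fixed by 2)
#3 →I1  (J1 needs exactly one f-in)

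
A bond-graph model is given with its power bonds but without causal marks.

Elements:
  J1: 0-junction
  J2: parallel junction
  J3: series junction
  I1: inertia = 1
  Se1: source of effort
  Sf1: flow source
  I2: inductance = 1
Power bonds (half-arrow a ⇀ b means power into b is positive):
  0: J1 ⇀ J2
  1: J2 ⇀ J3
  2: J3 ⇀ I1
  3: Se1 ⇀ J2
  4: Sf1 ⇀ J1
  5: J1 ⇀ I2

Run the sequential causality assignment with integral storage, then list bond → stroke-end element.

bond 0 |J1
bond 1 |J3
bond 2 |I1
bond 3 |J2
bond 4 |Sf1
bond 5 |I2

#3 stroke→J2  (Se1: effort source, stroke at far end)
#4 stroke→Sf1  (Sf1 fixes flow; stroke at Sf1)
#0 stroke→J1  (0-jn J2 has e-setter on 3)
#1 stroke→J3  (common-e at J2 fixed by 3)
#2 stroke→I1  (J3 needs exactly one f-in)
#5 stroke→I2  (common-e at J1 fixed by 0)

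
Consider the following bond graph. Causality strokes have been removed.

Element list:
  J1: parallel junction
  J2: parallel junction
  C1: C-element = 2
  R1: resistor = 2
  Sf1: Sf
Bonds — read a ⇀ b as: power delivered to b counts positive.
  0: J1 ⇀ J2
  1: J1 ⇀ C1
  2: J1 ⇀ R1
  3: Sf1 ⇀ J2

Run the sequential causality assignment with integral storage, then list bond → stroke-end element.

bond 3 stroke→Sf1  (source Sf1 imposes f)
bond 0 stroke→J2  (J2: last free bond brings effort in)
bond 1 stroke→J1  (C1 integral (e out))
bond 2 stroke→R1  (J1 effort already set via bond 1)

#0 |J2
#1 |J1
#2 |R1
#3 |Sf1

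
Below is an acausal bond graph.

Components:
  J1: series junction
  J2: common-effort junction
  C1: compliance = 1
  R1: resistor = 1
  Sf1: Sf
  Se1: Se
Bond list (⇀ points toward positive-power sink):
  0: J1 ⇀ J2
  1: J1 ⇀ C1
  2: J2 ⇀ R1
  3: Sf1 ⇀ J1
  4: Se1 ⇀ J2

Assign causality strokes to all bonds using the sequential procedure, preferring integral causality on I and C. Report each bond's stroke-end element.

b3 stroke→Sf1  (Sf1: flow source, stroke at near end)
b4 stroke→J2  (Se1 fixes effort; stroke away)
b0 stroke→J1  (J1 flow already set via bond 3)
b1 stroke→J1  (common-f at J1 fixed by 3)
b2 stroke→R1  (J2 effort already set via bond 4)

bond 0 stroke at J1
bond 1 stroke at J1
bond 2 stroke at R1
bond 3 stroke at Sf1
bond 4 stroke at J2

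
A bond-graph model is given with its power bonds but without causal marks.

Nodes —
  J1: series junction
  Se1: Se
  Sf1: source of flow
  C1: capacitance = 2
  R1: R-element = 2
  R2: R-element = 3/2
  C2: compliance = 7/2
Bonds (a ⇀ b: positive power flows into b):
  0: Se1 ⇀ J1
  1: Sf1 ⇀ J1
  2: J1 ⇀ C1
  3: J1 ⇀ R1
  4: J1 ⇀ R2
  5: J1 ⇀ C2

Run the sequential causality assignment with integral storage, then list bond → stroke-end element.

#0 stroke→J1  (Se1: effort source, stroke at far end)
#1 stroke→Sf1  (Sf1 fixes flow; stroke at Sf1)
#2 stroke→J1  (J1: bond 1 brought flow, rest push out)
#3 stroke→J1  (J1: bond 1 brought flow, rest push out)
#4 stroke→J1  (common-f at J1 fixed by 1)
#5 stroke→J1  (common-f at J1 fixed by 1)

bond 0 stroke→J1
bond 1 stroke→Sf1
bond 2 stroke→J1
bond 3 stroke→J1
bond 4 stroke→J1
bond 5 stroke→J1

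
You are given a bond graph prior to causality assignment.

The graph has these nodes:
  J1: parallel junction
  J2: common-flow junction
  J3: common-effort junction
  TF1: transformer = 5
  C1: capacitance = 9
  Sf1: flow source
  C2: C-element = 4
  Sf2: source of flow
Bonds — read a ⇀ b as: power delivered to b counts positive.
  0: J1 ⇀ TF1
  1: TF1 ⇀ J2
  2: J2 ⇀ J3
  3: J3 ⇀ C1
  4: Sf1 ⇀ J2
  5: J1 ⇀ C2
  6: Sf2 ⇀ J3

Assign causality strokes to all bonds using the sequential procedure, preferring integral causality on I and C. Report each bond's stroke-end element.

bond 4 →Sf1  (Sf1 (Sf) sets flow on bond)
bond 6 →Sf2  (Sf2: flow source, stroke at near end)
bond 1 →J2  (common-f at J2 fixed by 4)
bond 2 →J2  (common-f at J2 fixed by 4)
bond 3 →J3  (only one effort-in slot at J3)
bond 0 →TF1  (TF1 one-in-one-out from 1)
bond 5 →J1  (J1: last free bond brings effort in)

bond 0 |TF1
bond 1 |J2
bond 2 |J2
bond 3 |J3
bond 4 |Sf1
bond 5 |J1
bond 6 |Sf2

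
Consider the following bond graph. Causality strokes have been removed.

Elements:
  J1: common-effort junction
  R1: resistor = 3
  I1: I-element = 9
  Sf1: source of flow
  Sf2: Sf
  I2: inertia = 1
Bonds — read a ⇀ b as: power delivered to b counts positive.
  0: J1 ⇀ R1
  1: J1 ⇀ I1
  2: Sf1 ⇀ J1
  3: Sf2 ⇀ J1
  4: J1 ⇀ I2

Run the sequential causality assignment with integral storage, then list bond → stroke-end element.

β0 stroke→J1
β1 stroke→I1
β2 stroke→Sf1
β3 stroke→Sf2
β4 stroke→I2

bond 2 stroke→Sf1  (Sf1 fixes flow; stroke at Sf1)
bond 3 stroke→Sf2  (source Sf2 imposes f)
bond 1 stroke→I1  (I1 outputs flow p/I1)
bond 4 stroke→I2  (I2 integral (f out))
bond 0 stroke→J1  (J1: last free bond brings effort in)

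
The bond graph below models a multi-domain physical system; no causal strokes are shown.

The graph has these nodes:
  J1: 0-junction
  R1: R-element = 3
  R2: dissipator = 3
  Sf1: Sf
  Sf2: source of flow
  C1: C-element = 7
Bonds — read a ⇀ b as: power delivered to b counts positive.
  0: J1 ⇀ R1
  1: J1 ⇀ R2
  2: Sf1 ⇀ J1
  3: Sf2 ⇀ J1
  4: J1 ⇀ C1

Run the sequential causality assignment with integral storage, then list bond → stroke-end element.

#0 stroke→R1
#1 stroke→R2
#2 stroke→Sf1
#3 stroke→Sf2
#4 stroke→J1

bond 2 stroke at Sf1  (Sf1: flow source, stroke at near end)
bond 3 stroke at Sf2  (Sf2 (Sf) sets flow on bond)
bond 4 stroke at J1  (C1 integral (e out))
bond 0 stroke at R1  (J1: bond 4 brought effort, rest push out)
bond 1 stroke at R2  (J1 effort already set via bond 4)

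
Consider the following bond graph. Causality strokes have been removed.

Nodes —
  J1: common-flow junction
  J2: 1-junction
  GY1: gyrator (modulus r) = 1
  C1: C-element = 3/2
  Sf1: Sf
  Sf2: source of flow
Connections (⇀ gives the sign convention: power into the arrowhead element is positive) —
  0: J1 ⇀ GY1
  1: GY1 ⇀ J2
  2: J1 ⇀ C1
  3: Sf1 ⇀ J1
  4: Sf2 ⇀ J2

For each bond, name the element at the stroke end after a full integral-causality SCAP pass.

b3 |Sf1  (Sf1: flow source, stroke at near end)
b4 |Sf2  (Sf2 (Sf) sets flow on bond)
b0 |J1  (J1: bond 3 brought flow, rest push out)
b2 |J1  (J1: bond 3 brought flow, rest push out)
b1 |J2  (1-jn J2 has f-setter on 4)

β0 →J1
β1 →J2
β2 →J1
β3 →Sf1
β4 →Sf2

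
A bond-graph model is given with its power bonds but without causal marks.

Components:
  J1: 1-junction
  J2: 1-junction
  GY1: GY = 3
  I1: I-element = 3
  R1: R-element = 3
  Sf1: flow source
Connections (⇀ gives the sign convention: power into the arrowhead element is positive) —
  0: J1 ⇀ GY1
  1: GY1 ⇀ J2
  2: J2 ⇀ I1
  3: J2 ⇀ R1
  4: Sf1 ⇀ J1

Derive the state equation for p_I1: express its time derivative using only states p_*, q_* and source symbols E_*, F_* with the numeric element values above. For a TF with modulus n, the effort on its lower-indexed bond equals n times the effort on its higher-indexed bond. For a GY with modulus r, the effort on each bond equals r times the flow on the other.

dp_I1/dt = 3*F_Sf1 - p_I1

#4 |Sf1  (source Sf1 imposes f)
#0 |J1  (J1 flow already set via bond 4)
#1 |J2  (through GY1, causality inverts; strokes same side of GY1)
#2 |I1  (I1 outputs flow p/I1)
#3 |J2  (common-f at J2 fixed by 2)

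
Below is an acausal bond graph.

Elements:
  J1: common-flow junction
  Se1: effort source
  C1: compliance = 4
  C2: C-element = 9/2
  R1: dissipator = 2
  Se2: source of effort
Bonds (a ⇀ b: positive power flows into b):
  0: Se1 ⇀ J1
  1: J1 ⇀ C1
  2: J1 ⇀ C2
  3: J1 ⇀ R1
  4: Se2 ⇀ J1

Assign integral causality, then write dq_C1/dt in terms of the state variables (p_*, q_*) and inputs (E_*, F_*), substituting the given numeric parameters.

dq_C1/dt = E_Se1/2 + E_Se2/2 - q_C1/8 - q_C2/9

#0 |J1  (Se1 fixes effort; stroke away)
#4 |J1  (Se2 (Se) sets effort on bond)
#1 |J1  (C1: C, integral causality)
#2 |J1  (C2: C, integral causality)
#3 |R1  (J1: last free bond brings flow in)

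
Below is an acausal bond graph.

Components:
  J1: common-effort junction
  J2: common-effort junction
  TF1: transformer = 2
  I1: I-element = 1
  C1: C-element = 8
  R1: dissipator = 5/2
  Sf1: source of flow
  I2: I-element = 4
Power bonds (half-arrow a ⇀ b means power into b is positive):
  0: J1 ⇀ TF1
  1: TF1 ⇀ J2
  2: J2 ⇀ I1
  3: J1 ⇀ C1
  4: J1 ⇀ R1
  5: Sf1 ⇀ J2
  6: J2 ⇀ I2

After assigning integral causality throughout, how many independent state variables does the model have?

β5 stroke→Sf1  (Sf1: flow source, stroke at near end)
β2 stroke→I1  (I1 outputs flow p/I1)
β3 stroke→J1  (C1 outputs effort q/C1)
β0 stroke→TF1  (common-e at J1 fixed by 3)
β4 stroke→R1  (0-jn J1 has e-setter on 3)
β1 stroke→J2  (TF TF1: opposite of bond 0)
β6 stroke→I2  (common-e at J2 fixed by 1)

3  (C1, I1, I2 all integral)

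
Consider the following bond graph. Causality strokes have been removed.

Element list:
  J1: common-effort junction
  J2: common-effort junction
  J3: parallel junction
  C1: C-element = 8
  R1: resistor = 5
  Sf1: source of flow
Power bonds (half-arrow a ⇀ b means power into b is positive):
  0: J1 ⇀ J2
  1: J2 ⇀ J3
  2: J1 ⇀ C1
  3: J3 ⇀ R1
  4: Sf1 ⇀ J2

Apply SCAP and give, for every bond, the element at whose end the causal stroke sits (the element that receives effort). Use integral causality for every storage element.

β4 stroke at Sf1  (Sf1 fixes flow; stroke at Sf1)
β2 stroke at J1  (prefer integral on C1)
β0 stroke at J2  (common-e at J1 fixed by 2)
β1 stroke at J3  (J2: bond 0 brought effort, rest push out)
β3 stroke at R1  (0-jn J3 has e-setter on 1)

bond 0 stroke at J2
bond 1 stroke at J3
bond 2 stroke at J1
bond 3 stroke at R1
bond 4 stroke at Sf1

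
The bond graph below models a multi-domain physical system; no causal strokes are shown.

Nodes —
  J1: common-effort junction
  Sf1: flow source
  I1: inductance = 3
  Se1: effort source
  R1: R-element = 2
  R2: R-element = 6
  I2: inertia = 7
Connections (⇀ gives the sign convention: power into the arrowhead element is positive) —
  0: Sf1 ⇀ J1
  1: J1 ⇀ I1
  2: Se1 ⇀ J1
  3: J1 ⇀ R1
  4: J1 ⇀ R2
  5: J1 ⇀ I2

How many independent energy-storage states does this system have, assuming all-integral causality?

#0 |Sf1  (Sf1: flow source, stroke at near end)
#2 |J1  (Se1 (Se) sets effort on bond)
#1 |I1  (0-jn J1 has e-setter on 2)
#3 |R1  (common-e at J1 fixed by 2)
#4 |R2  (0-jn J1 has e-setter on 2)
#5 |I2  (J1 effort already set via bond 2)

2  (I1, I2 all integral)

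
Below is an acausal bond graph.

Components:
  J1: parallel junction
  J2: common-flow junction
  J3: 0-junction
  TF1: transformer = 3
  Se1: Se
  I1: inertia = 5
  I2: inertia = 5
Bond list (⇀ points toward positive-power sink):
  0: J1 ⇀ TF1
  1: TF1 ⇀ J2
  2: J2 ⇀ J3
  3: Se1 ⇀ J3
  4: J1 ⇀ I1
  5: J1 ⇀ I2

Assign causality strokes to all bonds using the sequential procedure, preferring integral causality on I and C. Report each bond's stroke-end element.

#3 stroke at J3  (source Se1 imposes e)
#2 stroke at J2  (J3 effort already set via bond 3)
#1 stroke at TF1  (J2: last free bond brings flow in)
#0 stroke at J1  (TF TF1: opposite of bond 1)
#4 stroke at I1  (J1 effort already set via bond 0)
#5 stroke at I2  (J1 effort already set via bond 0)

b0 →J1
b1 →TF1
b2 →J2
b3 →J3
b4 →I1
b5 →I2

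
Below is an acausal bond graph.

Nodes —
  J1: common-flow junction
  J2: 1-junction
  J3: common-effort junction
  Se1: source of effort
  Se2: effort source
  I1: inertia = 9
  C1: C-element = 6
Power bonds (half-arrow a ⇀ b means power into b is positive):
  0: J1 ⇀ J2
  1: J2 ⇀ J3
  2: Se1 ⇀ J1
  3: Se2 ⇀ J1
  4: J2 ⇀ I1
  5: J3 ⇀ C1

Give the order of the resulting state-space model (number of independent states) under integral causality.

2  (C1, I1 all integral)

bond 2 |J1  (Se1: effort source, stroke at far end)
bond 3 |J1  (source Se2 imposes e)
bond 0 |J2  (only one flow-in slot at J1)
bond 4 |I1  (I1: I, integral causality)
bond 1 |J2  (J2: bond 4 brought flow, rest push out)
bond 5 |J3  (closing 0-jn rule on J3)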